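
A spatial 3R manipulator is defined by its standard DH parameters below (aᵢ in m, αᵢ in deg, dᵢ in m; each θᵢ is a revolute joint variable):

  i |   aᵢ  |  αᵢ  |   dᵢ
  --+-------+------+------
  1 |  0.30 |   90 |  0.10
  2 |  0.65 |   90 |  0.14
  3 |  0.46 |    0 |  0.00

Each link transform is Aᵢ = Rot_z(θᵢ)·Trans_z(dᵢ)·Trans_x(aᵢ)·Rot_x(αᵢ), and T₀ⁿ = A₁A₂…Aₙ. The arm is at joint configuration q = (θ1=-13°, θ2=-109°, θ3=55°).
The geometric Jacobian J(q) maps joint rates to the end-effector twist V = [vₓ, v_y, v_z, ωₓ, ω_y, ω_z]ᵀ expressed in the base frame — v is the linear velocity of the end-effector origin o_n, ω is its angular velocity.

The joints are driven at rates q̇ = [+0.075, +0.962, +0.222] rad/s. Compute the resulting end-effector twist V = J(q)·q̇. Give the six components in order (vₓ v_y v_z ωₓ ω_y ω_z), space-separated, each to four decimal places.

o_n = [-0.1138, -0.5041, -0.7641]
J₁: ẑ×o_n = [0.5041, -0.1138, 0.0000], ω = ẑ
J2: z=[-0.2250, -0.9744, 0.0000] o=[0.2923, -0.0675, 0.1000] → [0.8419, -0.1944, -0.2975, -0.2250, -0.9744, 0.0000]
J3: z=[-0.9213, 0.2127, 0.3256] o=[0.0546, -0.1563, -0.5146] → [0.0602, -0.2847, 0.3563, -0.9213, 0.2127, 0.3256]
V = J·q̇ = [0.8611, -0.2587, -0.2071, -0.4209, -0.8901, 0.1473]

0.8611 -0.2587 -0.2071 -0.4209 -0.8901 0.1473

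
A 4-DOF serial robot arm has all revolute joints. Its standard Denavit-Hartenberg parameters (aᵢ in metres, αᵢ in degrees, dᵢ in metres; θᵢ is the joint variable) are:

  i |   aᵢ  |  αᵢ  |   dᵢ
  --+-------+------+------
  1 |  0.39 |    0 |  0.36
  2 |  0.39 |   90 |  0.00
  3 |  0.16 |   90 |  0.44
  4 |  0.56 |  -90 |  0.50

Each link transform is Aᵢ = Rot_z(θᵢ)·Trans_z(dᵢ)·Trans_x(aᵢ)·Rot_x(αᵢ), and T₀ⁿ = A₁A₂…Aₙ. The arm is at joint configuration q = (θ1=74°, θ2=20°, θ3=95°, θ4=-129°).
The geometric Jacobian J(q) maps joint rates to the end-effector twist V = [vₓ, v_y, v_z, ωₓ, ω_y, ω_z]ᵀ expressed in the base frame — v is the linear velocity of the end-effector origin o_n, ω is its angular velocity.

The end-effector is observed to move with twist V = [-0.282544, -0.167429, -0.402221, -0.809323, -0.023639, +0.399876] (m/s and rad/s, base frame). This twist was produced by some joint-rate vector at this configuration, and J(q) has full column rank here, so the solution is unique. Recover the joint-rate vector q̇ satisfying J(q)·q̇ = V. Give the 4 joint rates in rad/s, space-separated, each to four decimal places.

-0.2110 0.6080 -0.8090 0.0330

o_n = [0.0492, 1.2779, 0.2119]
J₁: ẑ×o_n = [-1.2779, 0.0492, 0.0000], ω = ẑ
J2: z=[0.0000, 0.0000, 1.0000] o=[0.1075, 0.3749, 0.3600] → [-0.9030, -0.0583, 0.0000, 0.0000, 0.0000, 1.0000]
J3: z=[0.9976, 0.0698, 0.0000] o=[0.0803, 0.7639, 0.3600] → [-0.0103, 0.1477, 0.5149, 0.9976, 0.0698, 0.0000]
J4: z=[-0.0695, 0.9938, 0.0872] o=[0.5202, 0.7807, 0.5194] → [-0.3489, -0.0624, 0.4335, -0.0695, 0.9938, 0.0872]
q̇ = J⁺·V = [-0.2110, 0.6080, -0.8090, 0.0330]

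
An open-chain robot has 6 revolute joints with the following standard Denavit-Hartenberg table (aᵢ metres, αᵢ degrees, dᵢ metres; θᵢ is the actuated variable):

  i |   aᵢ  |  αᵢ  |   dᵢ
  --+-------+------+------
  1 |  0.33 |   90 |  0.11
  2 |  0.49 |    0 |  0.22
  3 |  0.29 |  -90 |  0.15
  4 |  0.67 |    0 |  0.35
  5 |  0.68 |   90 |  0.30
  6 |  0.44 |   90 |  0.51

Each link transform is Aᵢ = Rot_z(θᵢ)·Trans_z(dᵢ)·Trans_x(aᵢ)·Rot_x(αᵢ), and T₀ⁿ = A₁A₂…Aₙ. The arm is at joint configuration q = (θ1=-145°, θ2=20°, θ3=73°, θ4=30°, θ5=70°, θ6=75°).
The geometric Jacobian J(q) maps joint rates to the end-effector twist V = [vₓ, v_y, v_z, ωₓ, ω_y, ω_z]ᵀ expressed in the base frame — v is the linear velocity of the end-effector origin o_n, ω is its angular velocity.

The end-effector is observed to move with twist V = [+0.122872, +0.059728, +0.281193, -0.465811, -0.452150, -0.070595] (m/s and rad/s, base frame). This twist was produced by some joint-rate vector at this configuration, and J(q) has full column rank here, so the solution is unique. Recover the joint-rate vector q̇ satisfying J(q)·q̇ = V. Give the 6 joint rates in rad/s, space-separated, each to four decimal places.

o_n = [0.7640, -0.4849, 1.4543]
J₁: ẑ×o_n = [0.4849, 0.7640, -0.0000], ω = ẑ
J2: z=[-0.5736, 0.8192, 0.0000] o=[-0.2703, -0.1893, 0.1100] → [1.1012, 0.7710, -0.6777, -0.5736, 0.8192, 0.0000]
J3: z=[-0.5736, 0.8192, 0.0000] o=[-0.7737, -0.2732, 0.2776] → [0.9639, 0.6749, -1.1381, -0.5736, 0.8192, 0.0000]
J4: z=[0.8180, 0.5728, -0.0523] o=[-0.8473, -0.1416, 0.5672] → [0.4901, -0.8100, -1.2037, 0.8180, 0.5728, -0.0523]
J5: z=[0.8180, 0.5728, -0.0523] o=[-0.3440, -0.1981, 1.1283] → [0.1717, -0.3246, -0.8692, 0.8180, 0.5728, -0.0523]
J6: z=[0.1418, -0.1127, 0.9835] o=[0.2805, -0.5784, 0.9947] → [-0.1437, 0.4103, 0.0677, 0.1418, -0.1127, 0.9835]
q̇ = J⁺·V = [0.8090, -0.8620, 0.5980, 0.2270, -0.8210, -0.9260]

0.8090 -0.8620 0.5980 0.2270 -0.8210 -0.9260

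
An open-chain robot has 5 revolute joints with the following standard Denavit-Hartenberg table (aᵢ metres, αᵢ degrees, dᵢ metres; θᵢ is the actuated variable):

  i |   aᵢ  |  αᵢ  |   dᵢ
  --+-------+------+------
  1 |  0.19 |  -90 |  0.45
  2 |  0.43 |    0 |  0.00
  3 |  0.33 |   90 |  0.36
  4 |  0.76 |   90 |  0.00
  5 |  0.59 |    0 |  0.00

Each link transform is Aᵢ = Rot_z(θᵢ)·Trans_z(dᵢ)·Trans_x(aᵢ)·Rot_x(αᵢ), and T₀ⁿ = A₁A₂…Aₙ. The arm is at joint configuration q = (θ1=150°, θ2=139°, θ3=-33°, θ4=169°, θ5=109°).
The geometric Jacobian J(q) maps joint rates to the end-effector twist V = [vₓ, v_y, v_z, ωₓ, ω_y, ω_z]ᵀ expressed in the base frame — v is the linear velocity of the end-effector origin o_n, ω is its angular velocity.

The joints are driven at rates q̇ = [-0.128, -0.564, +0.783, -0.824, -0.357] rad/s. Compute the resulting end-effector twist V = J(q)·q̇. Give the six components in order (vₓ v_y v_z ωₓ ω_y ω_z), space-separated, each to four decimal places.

o_n = [-0.6364, -0.1734, 0.2328]
J₁: ẑ×o_n = [0.1734, -0.6364, 0.0000], ω = ẑ
J2: z=[-0.5000, -0.8660, 0.0000] o=[-0.1645, 0.0950, 0.4500] → [0.1881, -0.1086, -0.2744, -0.5000, -0.8660, 0.0000]
J3: z=[-0.5000, -0.8660, 0.0000] o=[0.1165, -0.0673, 0.1679] → [-0.0562, 0.0325, -0.5989, -0.5000, -0.8660, 0.0000]
J4: z=[-0.8325, 0.4806, -0.2756] o=[0.0153, -0.4245, -0.1493] → [0.2529, 0.4977, 0.1042, -0.8325, 0.4806, -0.2756]
J5: z=[-0.4453, -0.8764, -0.1834] o=[-0.2353, -0.4473, 0.5678] → [0.3438, -0.0756, -0.4734, -0.4453, -0.8764, -0.1834]
V = J·q̇ = [-0.5034, -0.2150, -0.2310, 0.7354, -0.2728, 0.1646]

-0.5034 -0.2150 -0.2310 0.7354 -0.2728 0.1646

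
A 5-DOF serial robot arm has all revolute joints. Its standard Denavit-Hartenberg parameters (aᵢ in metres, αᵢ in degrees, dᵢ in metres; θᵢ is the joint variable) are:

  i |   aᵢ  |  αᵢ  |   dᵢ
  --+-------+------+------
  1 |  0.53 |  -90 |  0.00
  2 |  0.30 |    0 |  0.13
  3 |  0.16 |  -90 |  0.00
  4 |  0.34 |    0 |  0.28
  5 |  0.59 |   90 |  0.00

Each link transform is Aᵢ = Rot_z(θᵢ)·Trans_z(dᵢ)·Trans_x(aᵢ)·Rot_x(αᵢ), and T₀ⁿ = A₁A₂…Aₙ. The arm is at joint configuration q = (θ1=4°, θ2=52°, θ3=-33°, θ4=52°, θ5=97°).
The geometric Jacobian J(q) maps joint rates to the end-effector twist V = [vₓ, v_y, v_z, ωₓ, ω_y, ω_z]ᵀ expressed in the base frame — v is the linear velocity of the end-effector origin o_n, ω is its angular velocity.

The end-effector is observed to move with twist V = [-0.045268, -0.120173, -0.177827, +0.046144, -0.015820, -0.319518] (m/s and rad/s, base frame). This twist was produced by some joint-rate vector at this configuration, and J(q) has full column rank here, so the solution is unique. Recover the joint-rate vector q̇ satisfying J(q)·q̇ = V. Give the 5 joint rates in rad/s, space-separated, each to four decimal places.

-0.4500 0.4700 -0.4890 -0.8390 0.7010

o_n = [0.5242, -0.4062, -0.4567]
J₁: ẑ×o_n = [0.4062, 0.5242, -0.0000], ω = ẑ
J2: z=[-0.0698, 0.9976, 0.0000] o=[0.5287, 0.0370, 0.0000] → [-0.4556, -0.0319, 0.0354, -0.0698, 0.9976, 0.0000]
J3: z=[-0.0698, 0.9976, 0.0000] o=[0.7039, 0.1795, -0.2364] → [-0.2198, -0.0154, 0.2201, -0.0698, 0.9976, 0.0000]
J4: z=[-0.3248, -0.0227, -0.9455] o=[0.8548, 0.1901, -0.2885] → [-0.5600, 0.2580, 0.1862, -0.3248, -0.0227, -0.9455]
J5: z=[-0.3248, -0.0227, -0.9455] o=[0.9800, -0.0697, -0.6214] → [-0.3219, 0.4845, 0.0989, -0.3248, -0.0227, -0.9455]
q̇ = J⁺·V = [-0.4500, 0.4700, -0.4890, -0.8390, 0.7010]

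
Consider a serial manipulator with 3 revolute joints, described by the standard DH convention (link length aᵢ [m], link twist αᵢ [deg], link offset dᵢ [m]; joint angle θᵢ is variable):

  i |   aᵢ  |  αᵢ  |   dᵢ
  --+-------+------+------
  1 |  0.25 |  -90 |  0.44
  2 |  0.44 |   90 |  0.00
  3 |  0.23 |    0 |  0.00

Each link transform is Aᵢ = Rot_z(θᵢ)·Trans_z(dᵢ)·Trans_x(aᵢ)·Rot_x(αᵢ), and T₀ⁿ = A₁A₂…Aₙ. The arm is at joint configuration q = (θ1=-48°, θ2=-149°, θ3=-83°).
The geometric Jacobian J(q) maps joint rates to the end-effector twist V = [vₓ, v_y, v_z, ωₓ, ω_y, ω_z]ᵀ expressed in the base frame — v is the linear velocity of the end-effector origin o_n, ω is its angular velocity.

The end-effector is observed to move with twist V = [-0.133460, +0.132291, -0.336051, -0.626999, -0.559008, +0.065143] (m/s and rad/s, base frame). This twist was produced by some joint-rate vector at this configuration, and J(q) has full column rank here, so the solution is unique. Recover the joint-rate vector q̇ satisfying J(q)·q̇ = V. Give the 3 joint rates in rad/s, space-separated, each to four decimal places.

o_n = [-0.2708, -0.0404, 0.6811]
J₁: ẑ×o_n = [0.0404, -0.2708, 0.0000], ω = ẑ
J2: z=[0.7431, 0.6691, 0.0000] o=[0.1673, -0.1858, 0.4400] → [0.1613, -0.1791, 0.4012, 0.7431, 0.6691, 0.0000]
J3: z=[-0.3446, 0.3827, -0.8572] o=[-0.0851, 0.0945, 0.6666] → [-0.1101, 0.1642, 0.1176, -0.3446, 0.3827, -0.8572]
q̇ = J⁺·V = [0.0720, -0.8400, 0.0080]

0.0720 -0.8400 0.0080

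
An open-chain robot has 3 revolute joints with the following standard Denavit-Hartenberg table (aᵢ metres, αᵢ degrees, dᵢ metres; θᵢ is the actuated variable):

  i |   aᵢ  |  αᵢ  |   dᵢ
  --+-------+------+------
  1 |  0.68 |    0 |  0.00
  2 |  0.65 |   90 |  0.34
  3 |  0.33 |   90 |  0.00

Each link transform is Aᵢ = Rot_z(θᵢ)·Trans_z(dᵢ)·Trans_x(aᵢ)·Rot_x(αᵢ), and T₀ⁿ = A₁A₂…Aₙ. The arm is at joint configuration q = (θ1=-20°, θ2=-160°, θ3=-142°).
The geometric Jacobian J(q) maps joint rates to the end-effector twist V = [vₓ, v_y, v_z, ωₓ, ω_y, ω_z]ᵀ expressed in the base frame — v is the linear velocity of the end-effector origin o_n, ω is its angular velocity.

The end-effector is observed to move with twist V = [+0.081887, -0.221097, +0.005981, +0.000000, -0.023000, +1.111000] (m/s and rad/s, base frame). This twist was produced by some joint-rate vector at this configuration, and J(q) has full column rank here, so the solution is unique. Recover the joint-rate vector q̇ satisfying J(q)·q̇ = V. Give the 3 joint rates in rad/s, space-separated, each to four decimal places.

0.3320 0.7790 -0.0230

o_n = [0.2490, -0.2326, 0.1368]
J₁: ẑ×o_n = [0.2326, 0.2490, -0.0000], ω = ẑ
J2: z=[0.0000, 0.0000, 1.0000] o=[0.6390, -0.2326, 0.0000] → [0.0000, -0.3900, 0.0000, 0.0000, 0.0000, 1.0000]
J3: z=[-0.0000, 1.0000, 0.0000] o=[-0.0110, -0.2326, 0.3400] → [-0.2032, -0.0000, -0.2600, -0.0000, 1.0000, 0.0000]
q̇ = J⁺·V = [0.3320, 0.7790, -0.0230]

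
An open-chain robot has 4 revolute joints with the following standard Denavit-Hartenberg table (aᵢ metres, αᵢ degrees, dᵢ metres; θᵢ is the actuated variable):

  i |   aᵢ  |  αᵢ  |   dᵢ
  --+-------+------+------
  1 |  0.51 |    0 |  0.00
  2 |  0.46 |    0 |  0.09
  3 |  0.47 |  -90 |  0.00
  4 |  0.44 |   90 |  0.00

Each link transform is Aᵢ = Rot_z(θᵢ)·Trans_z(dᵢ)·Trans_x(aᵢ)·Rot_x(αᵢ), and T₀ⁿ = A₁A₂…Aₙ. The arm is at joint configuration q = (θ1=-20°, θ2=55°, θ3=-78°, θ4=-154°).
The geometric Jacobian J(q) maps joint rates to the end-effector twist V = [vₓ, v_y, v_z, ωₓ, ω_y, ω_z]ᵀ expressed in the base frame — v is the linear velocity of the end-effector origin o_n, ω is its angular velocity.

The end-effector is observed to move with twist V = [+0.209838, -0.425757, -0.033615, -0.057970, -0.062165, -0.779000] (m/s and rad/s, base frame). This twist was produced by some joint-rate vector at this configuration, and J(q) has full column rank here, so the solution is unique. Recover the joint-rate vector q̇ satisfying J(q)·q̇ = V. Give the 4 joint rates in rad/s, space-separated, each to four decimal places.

-0.0290 -0.9810 0.2310 -0.0850

o_n = [0.9106, 0.0386, 0.2829]
J₁: ẑ×o_n = [-0.0386, 0.9106, 0.0000], ω = ẑ
J2: z=[0.0000, 0.0000, 1.0000] o=[0.4792, -0.1744, 0.0000] → [-0.2130, 0.4313, 0.0000, 0.0000, 0.0000, 1.0000]
J3: z=[0.0000, 0.0000, 1.0000] o=[0.8561, 0.0894, 0.0900] → [0.0508, 0.0545, -0.0000, 0.0000, 0.0000, 1.0000]
J4: z=[0.6820, 0.7314, 0.0000] o=[1.1998, -0.2311, 0.0900] → [0.1411, -0.1315, 0.3955, 0.6820, 0.7314, 0.0000]
q̇ = J⁺·V = [-0.0290, -0.9810, 0.2310, -0.0850]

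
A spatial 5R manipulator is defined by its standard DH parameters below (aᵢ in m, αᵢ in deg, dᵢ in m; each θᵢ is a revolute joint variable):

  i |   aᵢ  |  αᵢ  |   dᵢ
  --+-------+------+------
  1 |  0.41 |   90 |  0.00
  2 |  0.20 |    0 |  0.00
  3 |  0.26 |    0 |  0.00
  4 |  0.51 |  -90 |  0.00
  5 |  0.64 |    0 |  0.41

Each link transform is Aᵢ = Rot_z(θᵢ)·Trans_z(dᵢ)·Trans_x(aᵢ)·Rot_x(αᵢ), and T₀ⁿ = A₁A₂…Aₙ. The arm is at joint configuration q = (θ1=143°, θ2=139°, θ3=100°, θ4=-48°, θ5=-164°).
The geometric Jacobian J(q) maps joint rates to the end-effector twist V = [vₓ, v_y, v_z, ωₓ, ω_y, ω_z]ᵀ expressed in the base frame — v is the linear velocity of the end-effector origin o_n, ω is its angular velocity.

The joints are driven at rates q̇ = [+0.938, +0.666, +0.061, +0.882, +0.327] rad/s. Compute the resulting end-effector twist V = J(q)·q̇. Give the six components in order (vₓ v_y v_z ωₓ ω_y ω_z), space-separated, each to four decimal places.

o_n = [-0.1387, 0.3254, -0.4740]
J₁: ẑ×o_n = [-0.3254, -0.1387, 0.0000], ω = ẑ
J2: z=[0.6018, 0.7986, 0.0000] o=[-0.3274, 0.2467, 0.0000] → [-0.3786, 0.2853, -0.1033, 0.6018, 0.7986, 0.0000]
J3: z=[0.6018, 0.7986, 0.0000] o=[-0.2069, 0.1559, 0.1312] → [-0.4834, 0.3643, 0.0476, 0.6018, 0.7986, 0.0000]
J4: z=[0.6018, 0.7986, 0.0000] o=[-0.0999, 0.0753, -0.0917] → [-0.3054, 0.2301, 0.1815, 0.6018, 0.7986, 0.0000]
J5: z=[-0.1524, 0.1148, -0.9816] o=[0.2999, -0.2260, -0.1890] → [0.5085, 0.3871, -0.0337, -0.1524, 0.1148, -0.9816]
V = J·q̇ = [-0.6899, 0.4116, 0.0832, 0.9185, 1.3226, 0.6170]

-0.6899 0.4116 0.0832 0.9185 1.3226 0.6170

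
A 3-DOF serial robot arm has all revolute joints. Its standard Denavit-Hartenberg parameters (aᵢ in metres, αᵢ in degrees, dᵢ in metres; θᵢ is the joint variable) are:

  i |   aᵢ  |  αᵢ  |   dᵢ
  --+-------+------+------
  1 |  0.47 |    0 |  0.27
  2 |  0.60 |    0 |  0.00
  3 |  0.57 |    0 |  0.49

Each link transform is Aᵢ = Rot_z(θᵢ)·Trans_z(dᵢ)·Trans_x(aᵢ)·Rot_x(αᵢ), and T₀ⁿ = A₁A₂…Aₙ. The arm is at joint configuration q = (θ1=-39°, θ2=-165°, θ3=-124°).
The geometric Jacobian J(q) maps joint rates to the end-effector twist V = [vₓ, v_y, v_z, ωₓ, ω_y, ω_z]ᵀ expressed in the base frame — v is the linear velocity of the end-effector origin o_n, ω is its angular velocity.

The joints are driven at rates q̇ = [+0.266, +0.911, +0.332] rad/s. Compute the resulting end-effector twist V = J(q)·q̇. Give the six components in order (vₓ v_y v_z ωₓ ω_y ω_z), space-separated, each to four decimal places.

o_n = [0.3005, 0.2503, 0.7600]
J₁: ẑ×o_n = [-0.2503, 0.3005, 0.0000], ω = ẑ
J2: z=[0.0000, 0.0000, 1.0000] o=[0.3653, -0.2958, 0.2700] → [-0.5461, -0.0647, 0.0000, 0.0000, 0.0000, 1.0000]
J3: z=[0.0000, 0.0000, 1.0000] o=[-0.1829, -0.0517, 0.2700] → [-0.3021, 0.4834, 0.0000, 0.0000, 0.0000, 1.0000]
V = J·q̇ = [-0.6644, 0.1814, 0.0000, 0.0000, 0.0000, 1.5090]

-0.6644 0.1814 0.0000 0.0000 0.0000 1.5090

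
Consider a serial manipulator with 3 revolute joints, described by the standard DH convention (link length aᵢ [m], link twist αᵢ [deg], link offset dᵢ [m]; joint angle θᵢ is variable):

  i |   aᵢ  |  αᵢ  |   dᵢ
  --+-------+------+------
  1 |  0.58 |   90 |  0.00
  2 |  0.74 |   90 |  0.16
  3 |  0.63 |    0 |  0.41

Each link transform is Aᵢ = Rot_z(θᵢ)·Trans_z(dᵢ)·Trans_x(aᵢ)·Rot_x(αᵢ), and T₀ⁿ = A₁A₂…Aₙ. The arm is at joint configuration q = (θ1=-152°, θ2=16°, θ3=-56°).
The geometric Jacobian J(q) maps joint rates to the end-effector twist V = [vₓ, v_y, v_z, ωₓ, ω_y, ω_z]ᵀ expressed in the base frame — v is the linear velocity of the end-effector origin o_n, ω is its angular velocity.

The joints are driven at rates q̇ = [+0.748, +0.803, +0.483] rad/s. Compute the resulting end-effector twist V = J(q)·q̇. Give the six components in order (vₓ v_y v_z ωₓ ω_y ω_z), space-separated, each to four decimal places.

o_n = [-1.3689, -1.1382, -0.0930]
J₁: ẑ×o_n = [1.1382, -1.3689, 0.0000], ω = ẑ
J2: z=[-0.4695, 0.8829, 0.0000] o=[-0.5121, -0.2723, 0.0000] → [-0.0822, -0.0437, 1.1630, -0.4695, 0.8829, 0.0000]
J3: z=[-0.2434, -0.1294, -0.9613] o=[-1.2153, -0.4650, 0.2040] → [-0.6087, 0.0754, 0.1440, -0.2434, -0.1294, -0.9613]
V = J·q̇ = [0.4914, -1.0226, 1.0034, -0.4945, 0.6465, 0.2837]

0.4914 -1.0226 1.0034 -0.4945 0.6465 0.2837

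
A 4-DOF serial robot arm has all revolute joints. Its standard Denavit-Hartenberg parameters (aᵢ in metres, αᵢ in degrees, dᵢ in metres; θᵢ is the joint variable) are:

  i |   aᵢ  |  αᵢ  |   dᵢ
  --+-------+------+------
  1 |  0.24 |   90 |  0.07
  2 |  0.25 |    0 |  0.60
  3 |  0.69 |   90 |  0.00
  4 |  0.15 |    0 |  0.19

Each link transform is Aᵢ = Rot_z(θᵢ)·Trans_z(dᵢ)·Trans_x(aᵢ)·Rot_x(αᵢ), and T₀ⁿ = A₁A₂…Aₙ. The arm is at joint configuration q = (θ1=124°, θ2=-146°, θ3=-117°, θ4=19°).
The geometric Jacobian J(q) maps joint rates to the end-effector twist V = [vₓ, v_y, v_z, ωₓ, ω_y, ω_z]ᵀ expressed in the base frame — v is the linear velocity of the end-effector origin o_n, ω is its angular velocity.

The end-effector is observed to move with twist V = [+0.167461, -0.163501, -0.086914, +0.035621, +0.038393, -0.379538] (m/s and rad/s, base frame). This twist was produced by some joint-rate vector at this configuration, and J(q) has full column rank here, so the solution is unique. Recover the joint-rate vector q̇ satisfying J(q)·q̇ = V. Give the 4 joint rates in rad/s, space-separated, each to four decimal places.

o_n = [0.4708, 0.4623, 0.7790]
J₁: ẑ×o_n = [-0.4623, 0.4708, 0.0000], ω = ẑ
J2: z=[0.8290, 0.5592, 0.0000] o=[-0.1342, 0.1990, 0.0700] → [0.3965, -0.5878, -0.1200, 0.8290, 0.5592, 0.0000]
J3: z=[0.8290, 0.5592, 0.0000] o=[0.4791, 0.3627, -0.0698] → [0.4746, -0.7037, 0.0872, 0.8290, 0.5592, 0.0000]
J4: z=[-0.5550, 0.8229, 0.1219] o=[0.5261, 0.2929, 0.6151] → [0.1143, 0.0842, -0.0485, -0.5550, 0.8229, 0.1219]
q̇ = J⁺·V = [-0.3810, 0.4380, -0.3870, 0.0120]

-0.3810 0.4380 -0.3870 0.0120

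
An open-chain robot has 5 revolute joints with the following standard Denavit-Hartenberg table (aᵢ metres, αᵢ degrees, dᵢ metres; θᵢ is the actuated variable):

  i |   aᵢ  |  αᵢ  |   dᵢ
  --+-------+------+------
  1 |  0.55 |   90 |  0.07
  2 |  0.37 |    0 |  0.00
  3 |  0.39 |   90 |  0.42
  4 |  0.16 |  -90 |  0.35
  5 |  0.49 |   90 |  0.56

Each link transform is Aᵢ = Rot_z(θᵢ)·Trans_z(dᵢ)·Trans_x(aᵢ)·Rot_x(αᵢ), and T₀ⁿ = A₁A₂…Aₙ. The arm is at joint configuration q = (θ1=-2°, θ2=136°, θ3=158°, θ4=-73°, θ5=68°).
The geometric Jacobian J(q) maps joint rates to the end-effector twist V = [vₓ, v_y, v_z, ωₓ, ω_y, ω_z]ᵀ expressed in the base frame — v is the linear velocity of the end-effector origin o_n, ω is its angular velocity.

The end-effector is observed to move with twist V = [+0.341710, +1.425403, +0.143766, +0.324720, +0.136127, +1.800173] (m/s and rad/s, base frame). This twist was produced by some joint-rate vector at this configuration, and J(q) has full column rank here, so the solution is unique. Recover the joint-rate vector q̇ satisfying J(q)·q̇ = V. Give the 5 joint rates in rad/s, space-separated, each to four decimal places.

0.7900 -0.5700 0.6650 -0.7030 -0.8290

o_n = [0.7871, -0.2828, -0.5678]
J₁: ẑ×o_n = [0.2828, 0.7871, -0.0000], ω = ẑ
J2: z=[-0.0349, -0.9994, 0.0000] o=[0.5497, -0.0192, 0.0700] → [0.6374, -0.0223, 0.2464, -0.0349, -0.9994, 0.0000]
J3: z=[-0.0349, -0.9994, 0.0000] o=[0.2837, -0.0099, 0.3270] → [0.8943, -0.0312, 0.5126, -0.0349, -0.9994, 0.0000]
J4: z=[-0.9130, 0.0319, -0.4067] o=[0.4275, -0.4352, -0.0293] → [0.0448, -0.6379, -0.1506, -0.9130, 0.0319, -0.4067]
J5: z=[0.3785, -0.3058, -0.8736] o=[0.1324, -0.2718, -0.2144] → [0.0984, -0.4382, 0.1960, 0.3785, -0.3058, -0.8736]
q̇ = J⁺·V = [0.7900, -0.5700, 0.6650, -0.7030, -0.8290]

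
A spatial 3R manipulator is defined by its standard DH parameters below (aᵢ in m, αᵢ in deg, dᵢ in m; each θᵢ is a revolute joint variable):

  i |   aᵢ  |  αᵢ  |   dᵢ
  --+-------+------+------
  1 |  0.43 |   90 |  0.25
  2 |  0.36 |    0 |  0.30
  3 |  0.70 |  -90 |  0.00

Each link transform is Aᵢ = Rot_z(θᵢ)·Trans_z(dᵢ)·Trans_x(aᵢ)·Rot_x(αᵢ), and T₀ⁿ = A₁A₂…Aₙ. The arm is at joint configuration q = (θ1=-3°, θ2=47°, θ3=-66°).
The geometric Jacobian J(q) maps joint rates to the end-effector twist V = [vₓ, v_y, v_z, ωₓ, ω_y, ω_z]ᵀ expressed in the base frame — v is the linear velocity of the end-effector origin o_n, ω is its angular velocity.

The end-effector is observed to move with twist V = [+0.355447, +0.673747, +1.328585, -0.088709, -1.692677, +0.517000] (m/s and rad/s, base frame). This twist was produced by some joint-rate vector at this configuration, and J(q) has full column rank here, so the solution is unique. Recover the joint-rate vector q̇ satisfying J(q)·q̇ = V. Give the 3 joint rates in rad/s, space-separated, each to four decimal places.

0.5170 0.8420 0.8530

o_n = [1.3198, -0.3696, 0.2854]
J₁: ẑ×o_n = [0.3696, 1.3198, -0.0000], ω = ẑ
J2: z=[-0.0523, -0.9986, 0.0000] o=[0.4294, -0.0225, 0.2500] → [-0.0353, 0.0019, 0.9074, -0.0523, -0.9986, 0.0000]
J3: z=[-0.0523, -0.9986, 0.0000] o=[0.6589, -0.3349, 0.5133] → [0.2276, -0.0119, 0.6619, -0.0523, -0.9986, 0.0000]
q̇ = J⁺·V = [0.5170, 0.8420, 0.8530]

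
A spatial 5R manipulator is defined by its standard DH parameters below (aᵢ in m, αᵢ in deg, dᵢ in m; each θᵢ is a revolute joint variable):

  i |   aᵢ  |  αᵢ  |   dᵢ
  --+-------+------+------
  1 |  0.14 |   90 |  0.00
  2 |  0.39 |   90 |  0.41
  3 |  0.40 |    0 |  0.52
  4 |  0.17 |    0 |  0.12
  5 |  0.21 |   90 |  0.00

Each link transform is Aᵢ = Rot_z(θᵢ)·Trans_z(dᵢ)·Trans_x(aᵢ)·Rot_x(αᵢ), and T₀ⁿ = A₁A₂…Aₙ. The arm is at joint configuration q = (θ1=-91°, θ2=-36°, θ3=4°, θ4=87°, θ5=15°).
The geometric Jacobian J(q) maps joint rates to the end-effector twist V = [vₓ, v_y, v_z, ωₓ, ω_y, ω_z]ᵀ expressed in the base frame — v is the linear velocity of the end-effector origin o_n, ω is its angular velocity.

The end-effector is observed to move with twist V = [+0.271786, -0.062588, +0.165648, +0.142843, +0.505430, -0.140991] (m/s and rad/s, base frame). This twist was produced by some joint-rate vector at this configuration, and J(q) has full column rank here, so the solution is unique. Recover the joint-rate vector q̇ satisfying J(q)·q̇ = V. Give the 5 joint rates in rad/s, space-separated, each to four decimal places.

0.5580 -0.1340 -0.0580 0.9850 -0.0630

o_n = [-0.8158, -0.3387, -0.9458]
J₁: ẑ×o_n = [0.3387, -0.8158, 0.0000], ω = ẑ
J2: z=[-0.9998, 0.0175, 0.0000] o=[-0.0024, -0.1400, 0.0000] → [-0.0165, -0.9456, 0.2129, -0.9998, 0.0175, 0.0000]
J3: z=[0.0103, 0.5877, -0.8090] o=[-0.4179, -0.4483, -0.2292] → [-0.3325, 0.3293, 0.2350, 0.0103, 0.5877, -0.8090]
J4: z=[0.0103, 0.5877, -0.8090] o=[-0.4461, -0.4650, -0.8845] → [0.0661, 0.2997, 0.2186, 0.0103, 0.5877, -0.8090]
J5: z=[0.0103, 0.5877, -0.8090] o=[-0.6148, -0.3891, -0.9798] → [0.0607, 0.1623, 0.1187, 0.0103, 0.5877, -0.8090]
q̇ = J⁺·V = [0.5580, -0.1340, -0.0580, 0.9850, -0.0630]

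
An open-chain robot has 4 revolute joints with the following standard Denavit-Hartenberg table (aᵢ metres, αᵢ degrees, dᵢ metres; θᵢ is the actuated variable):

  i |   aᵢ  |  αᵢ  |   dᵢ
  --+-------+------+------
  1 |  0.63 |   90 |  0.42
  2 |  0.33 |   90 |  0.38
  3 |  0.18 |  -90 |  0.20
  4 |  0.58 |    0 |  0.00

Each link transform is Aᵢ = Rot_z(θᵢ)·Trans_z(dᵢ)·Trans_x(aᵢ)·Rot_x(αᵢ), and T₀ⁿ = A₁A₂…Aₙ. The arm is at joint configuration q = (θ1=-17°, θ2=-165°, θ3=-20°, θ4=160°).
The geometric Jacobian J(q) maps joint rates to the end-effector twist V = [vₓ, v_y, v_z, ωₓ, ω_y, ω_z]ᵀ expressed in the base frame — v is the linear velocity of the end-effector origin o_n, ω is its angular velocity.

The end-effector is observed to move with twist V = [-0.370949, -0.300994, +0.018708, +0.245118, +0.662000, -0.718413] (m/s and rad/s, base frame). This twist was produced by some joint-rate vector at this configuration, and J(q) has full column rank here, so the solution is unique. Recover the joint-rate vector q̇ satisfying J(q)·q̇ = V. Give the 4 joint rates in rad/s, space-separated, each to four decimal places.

o_n = [0.4665, -0.6705, 0.4249]
J₁: ẑ×o_n = [0.6705, 0.4665, -0.0000], ω = ẑ
J2: z=[-0.2924, -0.9563, 0.0000] o=[0.6025, -0.1842, 0.4200] → [-0.0047, 0.0014, 0.0121, -0.2924, -0.9563, 0.0000]
J3: z=[-0.2475, 0.0757, 0.9659] o=[0.1865, -0.4544, 0.3346] → [0.2156, 0.2928, 0.0323, -0.2475, 0.0757, 0.9659]
J4: z=[-0.5907, -0.8020, -0.0885] o=[-0.0012, -0.3326, 0.4840] → [0.0175, -0.0763, 0.5747, -0.5907, -0.8020, -0.0885]
q̇ = J⁺·V = [-0.4840, -0.7630, -0.2370, 0.0620]

-0.4840 -0.7630 -0.2370 0.0620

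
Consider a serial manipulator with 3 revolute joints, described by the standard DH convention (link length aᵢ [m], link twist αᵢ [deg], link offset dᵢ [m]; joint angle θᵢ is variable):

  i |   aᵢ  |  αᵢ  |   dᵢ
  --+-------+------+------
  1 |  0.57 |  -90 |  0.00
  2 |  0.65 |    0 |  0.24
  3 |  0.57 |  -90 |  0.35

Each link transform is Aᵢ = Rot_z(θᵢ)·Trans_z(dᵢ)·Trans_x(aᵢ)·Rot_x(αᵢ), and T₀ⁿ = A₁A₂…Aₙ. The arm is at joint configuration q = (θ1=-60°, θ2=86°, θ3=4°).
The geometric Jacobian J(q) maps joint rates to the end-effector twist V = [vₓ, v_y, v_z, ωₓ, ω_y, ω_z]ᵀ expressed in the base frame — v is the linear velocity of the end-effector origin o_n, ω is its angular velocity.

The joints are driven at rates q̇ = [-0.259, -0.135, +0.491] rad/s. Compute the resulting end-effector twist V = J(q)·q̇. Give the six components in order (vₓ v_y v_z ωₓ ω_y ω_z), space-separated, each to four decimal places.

o_n = [0.8186, -0.2379, -1.2184]
J₁: ẑ×o_n = [0.2379, 0.8186, -0.0000], ω = ẑ
J2: z=[0.8660, 0.5000, 0.0000] o=[0.2850, -0.4936, 0.0000] → [-0.6092, 1.0552, -0.0453, 0.8660, 0.5000, 0.0000]
J3: z=[0.8660, 0.5000, 0.0000] o=[0.5155, -0.4129, -0.6484] → [-0.2850, 0.4936, 0.0000, 0.8660, 0.5000, 0.0000]
V = J·q̇ = [-0.1193, -0.1121, 0.0061, 0.3083, 0.1780, -0.2590]

-0.1193 -0.1121 0.0061 0.3083 0.1780 -0.2590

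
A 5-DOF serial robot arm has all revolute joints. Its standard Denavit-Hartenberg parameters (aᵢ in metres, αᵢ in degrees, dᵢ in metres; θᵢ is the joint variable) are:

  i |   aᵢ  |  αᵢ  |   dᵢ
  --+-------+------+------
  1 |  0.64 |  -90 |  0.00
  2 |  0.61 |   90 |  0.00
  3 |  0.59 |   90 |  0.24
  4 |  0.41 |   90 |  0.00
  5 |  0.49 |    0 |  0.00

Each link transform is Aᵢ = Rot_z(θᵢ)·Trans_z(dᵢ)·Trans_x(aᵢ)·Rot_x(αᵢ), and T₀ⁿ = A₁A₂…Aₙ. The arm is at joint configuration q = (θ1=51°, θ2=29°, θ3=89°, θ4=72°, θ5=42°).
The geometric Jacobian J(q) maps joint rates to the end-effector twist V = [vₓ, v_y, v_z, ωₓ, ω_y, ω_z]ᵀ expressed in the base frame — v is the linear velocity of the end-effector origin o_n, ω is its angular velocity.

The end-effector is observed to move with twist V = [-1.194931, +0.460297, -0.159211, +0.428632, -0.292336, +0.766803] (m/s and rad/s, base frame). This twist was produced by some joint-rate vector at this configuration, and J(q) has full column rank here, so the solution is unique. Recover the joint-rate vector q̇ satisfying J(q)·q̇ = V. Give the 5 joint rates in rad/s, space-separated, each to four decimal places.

0.5780 0.4170 -0.1180 -0.0380 -0.9830

o_n = [0.5849, 2.0306, 0.3922]
J₁: ẑ×o_n = [-2.0306, 0.5849, 0.0000], ω = ẑ
J2: z=[-0.7771, 0.6293, 0.0000] o=[0.4028, 0.4974, 0.0000] → [0.2468, 0.3048, -1.3062, -0.7771, 0.6293, 0.0000]
J3: z=[0.3051, 0.3768, 0.8746] o=[0.7385, 0.9120, -0.2957] → [-0.7192, -0.3442, 0.3992, 0.3051, 0.3768, 0.8746]
J4: z=[0.5639, 0.6686, -0.4847] o=[0.3590, 1.3807, -0.0908] → [0.6380, -0.3819, 0.2155, 0.5639, 0.6686, -0.4847]
J5: z=[-0.8241, 0.4933, -0.2783] o=[0.3807, 1.6088, 0.2492] → [0.1880, 0.0610, -0.4484, -0.8241, 0.4933, -0.2783]
q̇ = J⁺·V = [0.5780, 0.4170, -0.1180, -0.0380, -0.9830]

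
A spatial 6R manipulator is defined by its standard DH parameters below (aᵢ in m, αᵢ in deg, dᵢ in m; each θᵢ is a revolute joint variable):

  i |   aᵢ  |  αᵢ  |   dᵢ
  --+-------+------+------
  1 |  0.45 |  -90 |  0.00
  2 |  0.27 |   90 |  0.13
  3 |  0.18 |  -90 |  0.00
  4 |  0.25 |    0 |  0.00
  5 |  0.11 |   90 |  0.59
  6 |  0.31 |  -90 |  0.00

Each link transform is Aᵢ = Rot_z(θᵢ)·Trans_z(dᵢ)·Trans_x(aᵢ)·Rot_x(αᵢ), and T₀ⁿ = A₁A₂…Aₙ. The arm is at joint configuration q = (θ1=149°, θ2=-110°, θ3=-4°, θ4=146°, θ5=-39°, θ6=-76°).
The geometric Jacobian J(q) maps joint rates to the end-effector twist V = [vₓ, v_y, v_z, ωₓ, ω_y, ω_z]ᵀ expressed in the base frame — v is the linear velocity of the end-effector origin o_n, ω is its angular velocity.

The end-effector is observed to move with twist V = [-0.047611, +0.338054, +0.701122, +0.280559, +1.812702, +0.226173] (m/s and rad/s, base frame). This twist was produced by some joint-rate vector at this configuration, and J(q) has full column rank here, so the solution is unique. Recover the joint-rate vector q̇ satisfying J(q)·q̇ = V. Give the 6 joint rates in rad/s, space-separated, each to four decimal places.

-0.4930 -0.5970 -0.7400 -0.7600 -0.3080 0.5380

o_n = [-0.7980, -0.0154, 0.3047]
J₁: ẑ×o_n = [0.0154, -0.7980, 0.0000], ω = ẑ
J2: z=[-0.5150, -0.8572, 0.0000] o=[-0.3857, 0.2318, 0.0000] → [-0.2612, 0.1570, -0.2261, -0.5150, -0.8572, 0.0000]
J3: z=[0.8055, -0.4840, -0.3420] o=[-0.3735, 0.0728, 0.2537] → [-0.0548, 0.1041, -0.2764, 0.8055, -0.4840, -0.3420]
J4: z=[-0.4933, -0.8674, 0.0655] o=[-0.3144, 0.0519, 0.4224] → [0.1065, -0.0898, -0.3863, -0.4933, -0.8674, 0.0655]
J5: z=[-0.4933, -0.8674, 0.0655] o=[-0.4951, 0.1436, 0.2760] → [-0.0145, -0.0057, -0.1843, -0.4933, -0.8674, 0.0655]
J6: z=[0.0785, 0.0306, 0.9964] o=[-0.8814, -0.3135, 0.3205] → [-0.2976, 0.0844, 0.0209, 0.0785, 0.0306, 0.9964]
q̇ = J⁺·V = [-0.4930, -0.5970, -0.7400, -0.7600, -0.3080, 0.5380]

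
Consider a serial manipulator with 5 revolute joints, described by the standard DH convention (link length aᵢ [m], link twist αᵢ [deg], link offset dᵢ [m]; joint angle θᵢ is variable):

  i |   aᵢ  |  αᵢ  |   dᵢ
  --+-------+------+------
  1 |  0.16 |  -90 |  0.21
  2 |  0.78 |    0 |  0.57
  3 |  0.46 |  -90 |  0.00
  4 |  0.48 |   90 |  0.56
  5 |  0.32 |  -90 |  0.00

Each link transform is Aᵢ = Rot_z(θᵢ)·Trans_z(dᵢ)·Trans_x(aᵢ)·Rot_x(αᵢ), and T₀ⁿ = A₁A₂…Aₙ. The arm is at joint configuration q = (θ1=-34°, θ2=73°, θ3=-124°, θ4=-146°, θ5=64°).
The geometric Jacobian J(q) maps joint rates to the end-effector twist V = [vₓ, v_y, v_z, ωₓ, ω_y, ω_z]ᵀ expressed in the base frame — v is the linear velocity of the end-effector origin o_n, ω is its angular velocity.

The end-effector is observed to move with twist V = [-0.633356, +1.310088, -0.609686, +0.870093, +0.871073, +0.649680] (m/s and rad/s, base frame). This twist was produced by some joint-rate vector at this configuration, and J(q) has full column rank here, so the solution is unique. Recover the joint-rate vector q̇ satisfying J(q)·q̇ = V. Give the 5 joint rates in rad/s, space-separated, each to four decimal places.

o_n = [1.3522, 0.1938, -1.1115]
J₁: ẑ×o_n = [-0.1938, 1.3522, 0.0000], ω = ẑ
J2: z=[0.5592, 0.8290, 0.0000] o=[0.1326, -0.0895, 0.2100] → [-1.0956, 0.7390, -0.8526, 0.5592, 0.8290, 0.0000]
J3: z=[0.5592, 0.8290, 0.0000] o=[0.6404, 0.2556, -0.5359] → [-0.4772, 0.3219, -0.6246, 0.5592, 0.8290, 0.0000]
J4: z=[0.6443, -0.4346, -0.6293] o=[0.8804, 0.0937, -0.1784] → [0.4685, 0.3043, 0.2696, 0.6443, -0.4346, -0.6293]
J5: z=[-0.7553, -0.4905, -0.4346] o=[1.1837, 0.2129, -0.8401] → [0.1248, -0.2782, 0.0970, -0.7553, -0.4905, -0.4346]
q̇ = J⁺·V = [0.5940, 0.1660, 0.7600, 0.1470, -0.3410]

0.5940 0.1660 0.7600 0.1470 -0.3410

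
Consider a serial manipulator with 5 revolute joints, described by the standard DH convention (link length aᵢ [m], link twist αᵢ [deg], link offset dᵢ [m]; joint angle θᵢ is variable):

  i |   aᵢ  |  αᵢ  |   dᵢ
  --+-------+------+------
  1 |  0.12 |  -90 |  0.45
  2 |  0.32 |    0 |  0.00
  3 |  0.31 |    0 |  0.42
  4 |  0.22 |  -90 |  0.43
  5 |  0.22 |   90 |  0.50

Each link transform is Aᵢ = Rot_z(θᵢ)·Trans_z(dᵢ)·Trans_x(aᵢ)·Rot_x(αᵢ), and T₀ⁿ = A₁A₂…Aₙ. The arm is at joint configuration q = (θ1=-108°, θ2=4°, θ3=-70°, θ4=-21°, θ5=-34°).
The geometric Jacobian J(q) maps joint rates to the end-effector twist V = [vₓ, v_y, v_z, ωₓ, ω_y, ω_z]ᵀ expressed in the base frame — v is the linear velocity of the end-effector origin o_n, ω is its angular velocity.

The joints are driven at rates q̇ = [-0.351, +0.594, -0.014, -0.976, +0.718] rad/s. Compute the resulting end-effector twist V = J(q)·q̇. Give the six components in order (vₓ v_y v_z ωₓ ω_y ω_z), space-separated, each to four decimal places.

o_n = [0.5899, -1.3332, 1.0865]
J₁: ẑ×o_n = [1.3332, 0.5899, -0.0000], ω = ẑ
J2: z=[0.9511, -0.3090, 0.0000] o=[-0.0371, -0.1141, 0.4500] → [-0.1967, -0.6054, -0.9657, 0.9511, -0.3090, 0.0000]
J3: z=[0.9511, -0.3090, 0.0000] o=[-0.1357, -0.4177, 0.4277] → [-0.2036, -0.6266, -0.6465, 0.9511, -0.3090, 0.0000]
J4: z=[0.9511, -0.3090, 0.0000] o=[0.2248, -0.6674, 0.7109] → [-0.1161, -0.3573, -0.5204, 0.9511, -0.3090, 0.0000]
J5: z=[-0.3086, -0.9498, -0.0523] o=[0.6302, -0.8113, 0.9306] → [-0.1755, 0.0502, 0.1229, -0.3086, -0.9498, -0.0523]
V = J·q̇ = [-0.5946, -0.1731, 0.0315, -0.5982, -0.5596, -0.3886]

-0.5946 -0.1731 0.0315 -0.5982 -0.5596 -0.3886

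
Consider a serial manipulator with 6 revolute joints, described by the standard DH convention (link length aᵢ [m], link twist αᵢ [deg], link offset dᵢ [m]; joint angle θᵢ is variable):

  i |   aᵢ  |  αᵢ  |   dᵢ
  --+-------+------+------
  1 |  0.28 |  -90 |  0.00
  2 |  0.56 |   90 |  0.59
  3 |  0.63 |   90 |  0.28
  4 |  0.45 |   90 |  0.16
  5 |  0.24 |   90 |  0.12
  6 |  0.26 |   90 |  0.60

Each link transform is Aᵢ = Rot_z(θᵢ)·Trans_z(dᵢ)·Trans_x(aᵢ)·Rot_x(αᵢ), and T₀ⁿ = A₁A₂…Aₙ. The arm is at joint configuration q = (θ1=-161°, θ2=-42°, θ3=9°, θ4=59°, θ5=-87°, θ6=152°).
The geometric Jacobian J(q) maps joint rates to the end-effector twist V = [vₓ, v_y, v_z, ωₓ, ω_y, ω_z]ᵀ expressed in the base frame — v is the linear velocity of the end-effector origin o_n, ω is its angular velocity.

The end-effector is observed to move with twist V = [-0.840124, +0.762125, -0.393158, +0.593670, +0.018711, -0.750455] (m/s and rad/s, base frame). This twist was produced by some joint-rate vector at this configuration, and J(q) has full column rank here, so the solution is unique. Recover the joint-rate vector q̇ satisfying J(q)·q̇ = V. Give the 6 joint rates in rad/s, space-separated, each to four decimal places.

o_n = [-0.9888, -0.9669, 0.9107]
J₁: ẑ×o_n = [0.9669, -0.9888, 0.0000], ω = ẑ
J2: z=[0.3256, -0.9455, 0.0000] o=[-0.2647, -0.0912, 0.0000] → [-0.8611, -0.2965, -0.9697, 0.3256, -0.9455, 0.0000]
J3: z=[0.6327, 0.2178, 0.7431] o=[-0.4661, -0.7845, 0.3747] → [0.2523, -0.7275, -0.0015, 0.6327, 0.2178, 0.7431]
J4: z=[-0.4315, 0.8960, 0.1047] o=[-0.6941, -0.9672, 0.9992] → [-0.0793, -0.0690, 0.2639, -0.4315, 0.8960, 0.1047]
J5: z=[-0.8771, -0.4438, 0.1837] o=[-0.6682, -0.8295, 1.4557] → [0.2671, -0.5369, -0.0218, -0.8771, -0.4438, 0.1837]
J6: z=[-0.1882, -0.0344, -0.9815] o=[-0.6674, -1.0977, 1.4650] → [0.1474, 0.2112, -0.0357, -0.1882, -0.0344, -0.9815]
q̇ = J⁺·V = [-0.1400, 0.4630, -0.3490, 0.1650, -0.8830, 0.2100]

-0.1400 0.4630 -0.3490 0.1650 -0.8830 0.2100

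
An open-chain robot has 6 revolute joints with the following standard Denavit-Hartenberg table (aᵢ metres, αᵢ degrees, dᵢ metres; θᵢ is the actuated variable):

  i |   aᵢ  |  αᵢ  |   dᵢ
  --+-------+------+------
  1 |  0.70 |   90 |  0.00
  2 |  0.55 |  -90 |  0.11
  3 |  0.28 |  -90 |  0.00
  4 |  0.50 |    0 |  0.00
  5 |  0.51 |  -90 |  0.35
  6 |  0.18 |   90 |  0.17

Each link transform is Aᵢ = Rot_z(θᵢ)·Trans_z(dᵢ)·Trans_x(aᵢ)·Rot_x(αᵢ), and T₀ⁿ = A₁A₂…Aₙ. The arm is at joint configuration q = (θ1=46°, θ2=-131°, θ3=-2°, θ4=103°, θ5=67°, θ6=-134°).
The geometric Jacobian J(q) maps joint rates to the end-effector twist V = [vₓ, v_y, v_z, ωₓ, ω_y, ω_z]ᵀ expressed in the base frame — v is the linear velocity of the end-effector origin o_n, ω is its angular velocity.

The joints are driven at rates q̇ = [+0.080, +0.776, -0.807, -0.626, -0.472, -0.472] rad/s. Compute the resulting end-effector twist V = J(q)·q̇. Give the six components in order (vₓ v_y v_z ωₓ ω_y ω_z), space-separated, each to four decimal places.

-0.6787 -0.5176 -0.5462 0.6630 -2.0144 0.8815

o_n = [-0.1365, 0.4022, 0.0078]
J₁: ẑ×o_n = [-0.4022, -0.1365, 0.0000], ω = ẑ
J2: z=[0.7193, -0.6947, 0.0000] o=[0.4863, 0.5035, 0.0000] → [-0.0054, -0.0056, -0.5055, 0.7193, -0.6947, 0.0000]
J3: z=[0.5243, 0.5429, -0.6561] o=[0.3147, 0.1676, -0.4151] → [0.3835, 0.0744, 0.3680, 0.5243, 0.5429, -0.6561]
J4: z=[-0.7348, 0.6778, -0.0263] o=[0.1942, 0.0287, -0.6263] → [0.4396, 0.4746, -0.0503, -0.7348, 0.6778, -0.0263]
J5: z=[-0.7348, 0.6778, -0.0263] o=[-0.0128, -0.1800, -0.2218] → [0.1710, 0.1720, -0.3439, -0.7348, 0.6778, -0.0263]
J6: z=[0.5910, 0.6208, -0.5151] o=[-0.1002, 0.2582, 0.2059] → [-0.0488, 0.1358, 0.1076, 0.5910, 0.6208, -0.5151]
V = J·q̇ = [-0.6787, -0.5176, -0.5462, 0.6630, -2.0144, 0.8815]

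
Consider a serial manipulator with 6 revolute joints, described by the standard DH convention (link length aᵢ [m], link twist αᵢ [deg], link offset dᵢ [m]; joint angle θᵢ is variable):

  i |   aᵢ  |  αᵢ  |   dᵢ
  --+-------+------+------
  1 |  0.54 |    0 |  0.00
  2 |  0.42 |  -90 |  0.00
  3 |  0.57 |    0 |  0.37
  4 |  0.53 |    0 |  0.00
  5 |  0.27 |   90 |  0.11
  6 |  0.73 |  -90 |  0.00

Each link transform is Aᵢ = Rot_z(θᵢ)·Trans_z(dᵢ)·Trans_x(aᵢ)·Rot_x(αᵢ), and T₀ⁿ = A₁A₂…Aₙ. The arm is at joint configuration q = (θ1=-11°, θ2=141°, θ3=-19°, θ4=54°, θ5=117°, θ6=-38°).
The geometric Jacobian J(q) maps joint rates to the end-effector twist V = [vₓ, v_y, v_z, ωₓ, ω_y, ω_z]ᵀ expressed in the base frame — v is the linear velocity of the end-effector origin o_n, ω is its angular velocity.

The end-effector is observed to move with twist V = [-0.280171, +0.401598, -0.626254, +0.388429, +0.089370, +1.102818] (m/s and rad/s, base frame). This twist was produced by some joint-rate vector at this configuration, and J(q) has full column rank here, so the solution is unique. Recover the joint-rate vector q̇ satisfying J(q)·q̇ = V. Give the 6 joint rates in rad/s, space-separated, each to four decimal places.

o_n = [0.0909, 0.3728, -0.5152]
J₁: ẑ×o_n = [-0.3728, 0.0909, 0.0000], ω = ẑ
J2: z=[0.0000, 0.0000, 1.0000] o=[0.5301, -0.1030, 0.0000] → [-0.4758, -0.4392, 0.0000, 0.0000, 0.0000, 1.0000]
J3: z=[-0.7660, -0.6428, 0.0000] o=[0.2601, 0.2187, 0.0000] → [0.3312, -0.3947, -0.2268, -0.7660, -0.6428, 0.0000]
J4: z=[-0.7660, -0.6428, 0.0000] o=[-0.3698, 0.3937, 0.1856] → [0.4505, -0.5369, 0.3122, -0.7660, -0.6428, 0.0000]
J5: z=[-0.7660, -0.6428, 0.0000] o=[-0.6488, 0.7263, -0.1184] → [0.2551, -0.3040, 0.7463, -0.7660, -0.6428, 0.0000]
J6: z=[-0.3018, 0.3596, -0.8829] o=[-0.5798, 0.4730, -0.2452] → [-0.1856, -0.6737, -0.2110, -0.3018, 0.3596, -0.8829]
q̇ = J⁺·V = [0.7490, 0.0130, 0.4840, -0.0650, -0.7740, -0.3860]

0.7490 0.0130 0.4840 -0.0650 -0.7740 -0.3860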